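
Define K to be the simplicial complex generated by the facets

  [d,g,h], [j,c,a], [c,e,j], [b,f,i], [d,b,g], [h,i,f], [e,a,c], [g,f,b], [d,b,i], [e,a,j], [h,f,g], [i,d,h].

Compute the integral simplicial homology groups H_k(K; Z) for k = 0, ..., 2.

Order the vertices as a < b < c < d < e < f < g < h < i < j. Listing each simplex with vertices in this order, K has dimension 2 with simplices:

  0-simplices (10): a, b, c, d, e, f, g, h, i, j
  1-simplices (18): ac, ae, aj, bd, bf, bg, bi, ce, cj, dg, dh, di, ej, fg, fh, fi, gh, hi
  2-simplices (12): ace, acj, aej, bdg, bdi, bfg, bfi, cej, dgh, dhi, fgh, fhi

so the chain groups are C_0 ≅ Z^10, C_1 ≅ Z^18, C_2 ≅ Z^12.

The boundary map ∂_1: C_1 → C_0 is given by ∂[p,q] = [q] − [p]. For instance
  ∂ce = e − c.
The resulting 10×18 matrix has rank 8, and its Smith normal form has invariant factors (1,1,1,1,1,1,1,1).

Boundary ∂_2: C_2 → C_1 maps a triangle to the signed sum of its edges. For instance
  ∂fgh = gh − fh + fg,
  ∂cej = ej − cj + ce.
This gives a 18×12 integer matrix of rank 10; reducing to Smith normal form yields diagonal entries (1,1,1,1,1,1,1,1,1,1).

Now H_k = ker ∂_k / im ∂_{k+1}, so:

  H_0: rank C_0 − rank ∂_1 = 10 − 8 = 2, and the invariant factors of ∂_1 are all 1, so H_0 ≅ Z^2.
  H_1: rank ker ∂_1 − rank ∂_2 = (18 − 8) − 10 = 0, and the invariant factors of ∂_2 are all 1, so H_1 ≅ 0.
  H_2: rank ker ∂_2 − rank ∂_3 = (12 − 10) − 0 = 2, and there is no ∂_3, so H_2 ≅ Z^2.

As a check, the Euler characteristic is 10 − 18 + 12 = 4, which agrees with 2 − 0 + 2 = 4.

H_0 = Z^2,  H_1 = 0,  H_2 = Z^2.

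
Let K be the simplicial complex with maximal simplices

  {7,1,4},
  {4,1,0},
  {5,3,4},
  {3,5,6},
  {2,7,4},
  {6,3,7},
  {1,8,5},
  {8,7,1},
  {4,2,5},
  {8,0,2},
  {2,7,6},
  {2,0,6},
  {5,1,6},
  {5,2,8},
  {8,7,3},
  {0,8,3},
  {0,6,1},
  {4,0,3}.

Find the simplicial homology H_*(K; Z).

Take the total order 0 < 1 < 2 < 3 < 4 < 5 < 6 < 7 < 8 on the vertex set. Then K (dimension 2) consists of the simplices:

  0-simplices (9): [0], [1], [2], [3], [4], [5], [6], [7], [8]
  1-simplices (27): (27 of them)
  2-simplices (18): [0,1,4], [0,1,6], [0,2,6], [0,2,8], [0,3,4], [0,3,8], [1,4,7], [1,5,6], [1,5,8], [1,7,8], [2,4,5], [2,4,7], [2,5,8], [2,6,7], [3,4,5], [3,5,6], [3,6,7], [3,7,8]

Hence C_0 ≅ Z^9, C_1 ≅ Z^27, C_2 ≅ Z^18.

∂_1: C_1 → C_0 is given by ∂[p,q] = [q] − [p].
As a 9×27 matrix over Z this has rank 8, with invariant factors (1,1,1,1,1,1,1,1).

The boundary map ∂_2: C_2 → C_1 sends each 2-simplex [p,q,r] to [q,r] − [p,r] + [p,q]. For instance
  ∂[3,5,6] = [5,6] − [3,6] + [3,5],
  ∂[1,5,6] = [5,6] − [1,6] + [1,5].
As a 27×18 matrix over Z this has rank 17, with invariant factors (1,1,1,1,1,1,1,1,1,1,1,1,1,1,1,1,1).

Computing H_k = (kernel of ∂_k) / (image of ∂_{k+1}):

  H_0: rank C_0 − rank ∂_1 = 9 − 8 = 1, and the invariant factors of ∂_1 are all 1, so H_0 = Z.
  H_1: rank ker ∂_1 − rank ∂_2 = (27 − 8) − 17 = 2, and the invariant factors of ∂_2 are all 1, so H_1 = Z^2.
  H_2: rank ker ∂_2 − rank ∂_3 = (18 − 17) − 0 = 1, and there is no ∂_3, so H_2 = Z.

As a check, the Euler characteristic is 9 − 27 + 18 = 0, which agrees with 1 − 2 + 1 = 0.

H_0 ≅ Z,  H_1 ≅ Z^2,  H_2 ≅ Z.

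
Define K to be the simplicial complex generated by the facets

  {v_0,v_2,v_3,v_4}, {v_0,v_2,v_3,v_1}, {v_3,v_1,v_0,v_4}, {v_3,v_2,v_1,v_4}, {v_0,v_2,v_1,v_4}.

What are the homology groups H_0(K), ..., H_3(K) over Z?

Take the total order v_0 < v_1 < v_2 < v_3 < v_4 on the vertex set. Then K (dimension 3) consists of the simplices:

  0-simplices (5): [v_0], [v_1], [v_2], [v_3], [v_4]
  1-simplices (10): [v_0,v_1], [v_0,v_2], [v_0,v_3], [v_0,v_4], [v_1,v_2], [v_1,v_3], [v_1,v_4], [v_2,v_3], [v_2,v_4], [v_3,v_4]
  2-simplices (10): [v_0,v_1,v_2], [v_0,v_1,v_3], [v_0,v_1,v_4], [v_0,v_2,v_3], [v_0,v_2,v_4], [v_0,v_3,v_4], [v_1,v_2,v_3], [v_1,v_2,v_4], [v_1,v_3,v_4], [v_2,v_3,v_4]
  3-simplices (5): [v_0,v_1,v_2,v_3], [v_0,v_1,v_2,v_4], [v_0,v_1,v_3,v_4], [v_0,v_2,v_3,v_4], [v_1,v_2,v_3,v_4]

so the chain groups are C_0 ≅ Z^5, C_1 ≅ Z^10, C_2 ≅ Z^10, C_3 ≅ Z^5.

∂_1: C_1 → C_0 is given by ∂[p,q] = [q] − [p].
The 5×10 boundary matrix has rank 4 and Smith normal form diag(1,1,1,1).

∂_2: C_2 → C_1 sends each 2-simplex [p,q,r] to [q,r] − [p,r] + [p,q]. For instance
  ∂[v_0,v_2,v_3] = [v_2,v_3] − [v_0,v_3] + [v_0,v_2],
  ∂[v_0,v_3,v_4] = [v_3,v_4] − [v_0,v_4] + [v_0,v_3].
The resulting 10×10 matrix has rank 6, and its Smith normal form has invariant factors (1,1,1,1,1,1).

Boundary ∂_3: C_3 → C_2 sends each 3-simplex σ to the alternating sum Σ_i (−1)^i (σ with its i-th vertex removed). For instance
  ∂[v_0,v_2,v_3,v_4] = [v_2,v_3,v_4] − [v_0,v_3,v_4] + [v_0,v_2,v_4] − [v_0,v_2,v_3],
  ∂[v_0,v_1,v_2,v_3] = [v_1,v_2,v_3] − [v_0,v_2,v_3] + [v_0,v_1,v_3] − [v_0,v_1,v_2].
This gives a 10×5 integer matrix of rank 4; reducing to Smith normal form yields diagonal entries (1,1,1,1).

From H_k ≅ ker(∂_k) / im(∂_{k+1}) we obtain:

  H_0: rank C_0 − rank ∂_1 = 5 − 4 = 1, and the invariant factors of ∂_1 are all 1, so H_0 ≅ Z.
  H_1: rank ker ∂_1 − rank ∂_2 = (10 − 4) − 6 = 0, and the invariant factors of ∂_2 are all 1, so H_1 ≅ 0.
  H_2: rank ker ∂_2 − rank ∂_3 = (10 − 6) − 4 = 0, and the invariant factors of ∂_3 are all 1, so H_2 ≅ 0.
  H_3: rank ker ∂_3 − rank ∂_4 = (5 − 4) − 0 = 1, and there is no ∂_4, so H_3 ≅ Z.

(K is a triangulation of the 3-sphere S^3.)

H_0 = Z,  H_1 = 0,  H_2 = 0,  H_3 = Z.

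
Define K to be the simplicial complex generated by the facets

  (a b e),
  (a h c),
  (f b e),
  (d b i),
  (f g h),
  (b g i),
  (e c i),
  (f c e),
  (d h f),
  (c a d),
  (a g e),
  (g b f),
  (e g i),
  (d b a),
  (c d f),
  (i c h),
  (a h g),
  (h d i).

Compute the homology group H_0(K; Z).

We work with the vertex ordering a < b < c < d < e < f < g < h < i. The simplices of K, each written with vertices in increasing order, are:

  0-simplices (9): a, b, c, d, e, f, g, h, i
  1-simplices (27): ab, ac, ad, ae, ag, ah, bd, be, bf, bg, bi, cd, ce, cf, ch, ci, df, dh, di, ef, eg, ei, fg, fh, gh, gi, hi
  2-simplices (18): abd, abe, acd, ach, aeg, agh, bdi, bef, bfg, bgi, cdf, cef, cei, chi, dfh, dhi, egi, fgh

Hence C_0 ≅ Z^9, C_1 ≅ Z^27, C_2 ≅ Z^18.

Boundary ∂_1: C_1 → C_0 sends each edge [p,q] (with p < q) to q − p. For instance
  ∂gh = h − g.
This gives a 9×27 integer matrix of rank 8; reducing to Smith normal form yields diagonal entries (1,1,1,1,1,1,1,1).

The boundary map ∂_2: C_2 → C_1 sends each 2-simplex [p,q,r] to [q,r] − [p,r] + [p,q]. For instance
  ∂egi = gi − ei + eg,
  ∂aeg = eg − ag + ae.
The resulting 27×18 matrix has rank 18, and its Smith normal form has invariant factors (1,1,1,1,1,1,1,1,1,1,1,1,1,1,1,1,1,2).

From H_k ≅ ker(∂_k) / im(∂_{k+1}) we obtain:

  H_0: rank C_0 − rank ∂_1 = 9 − 8 = 1, and the invariant factors of ∂_1 are all 1, so H_0 = Z.

H_0 ≅ Z.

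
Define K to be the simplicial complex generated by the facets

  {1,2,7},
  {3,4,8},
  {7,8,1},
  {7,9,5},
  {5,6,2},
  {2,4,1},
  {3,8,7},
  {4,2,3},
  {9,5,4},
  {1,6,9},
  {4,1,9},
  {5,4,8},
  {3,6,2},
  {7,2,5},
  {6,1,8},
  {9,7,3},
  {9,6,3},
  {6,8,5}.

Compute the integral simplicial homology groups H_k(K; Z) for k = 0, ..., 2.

H_0 ≅ Z,  H_1 ≅ Z^2,  H_2 ≅ Z.

Take the total order 1 < 2 < 3 < 4 < 5 < 6 < 7 < 8 < 9 on the vertex set. Then K (dimension 2) consists of the simplices:

  0-simplices (9): [1], [2], [3], [4], [5], [6], [7], [8], [9]
  1-simplices (27): (27 of them)
  2-simplices (18): [1,2,4], [1,2,7], [1,4,9], [1,6,8], [1,6,9], [1,7,8], [2,3,4], [2,3,6], [2,5,6], [2,5,7], [3,4,8], [3,6,9], [3,7,8], [3,7,9], [4,5,8], [4,5,9], [5,6,8], [5,7,9]

Hence C_0 ≅ Z^9, C_1 ≅ Z^27, C_2 ≅ Z^18.

Boundary ∂_1: C_1 → C_0 maps an edge to its endpoints' difference, ∂[p,q] = q − p. For instance
  ∂[2,3] = [3] − [2].
This gives a 9×27 integer matrix of rank 8; reducing to Smith normal form yields diagonal entries (1,1,1,1,1,1,1,1).

∂_2: C_2 → C_1 sends each 2-simplex [p,q,r] to [q,r] − [p,r] + [p,q]. For instance
  ∂[1,2,7] = [2,7] − [1,7] + [1,2],
  ∂[3,7,8] = [7,8] − [3,8] + [3,7].
The resulting 27×18 matrix has rank 17, and its Smith normal form has invariant factors (1,1,1,1,1,1,1,1,1,1,1,1,1,1,1,1,1).

Reading off H_k = ker ∂_k / im ∂_{k+1}:

  H_0: rank C_0 − rank ∂_1 = 9 − 8 = 1, and the invariant factors of ∂_1 are all 1, so H_0 = Z.
  H_1: rank ker ∂_1 − rank ∂_2 = (27 − 8) − 17 = 2, and the invariant factors of ∂_2 are all 1, so H_1 = Z^2.
  H_2: rank ker ∂_2 − rank ∂_3 = (18 − 17) − 0 = 1, and there is no ∂_3, so H_2 = Z.

As a check, the Euler characteristic is 9 − 27 + 18 = 0, which agrees with 1 − 2 + 1 = 0.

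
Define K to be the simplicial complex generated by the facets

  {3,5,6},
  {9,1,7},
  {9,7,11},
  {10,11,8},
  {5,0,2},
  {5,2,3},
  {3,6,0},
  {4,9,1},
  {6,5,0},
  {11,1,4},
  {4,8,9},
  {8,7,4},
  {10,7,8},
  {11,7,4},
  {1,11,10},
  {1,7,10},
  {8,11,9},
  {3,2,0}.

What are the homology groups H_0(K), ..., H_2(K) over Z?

K has 12 vertices, 27 edges, 18 triangles.
rank ∂_0 = 0, rank ∂_1 = 10 ⇒ b_0 = 12 − 0 − 10 = 2; all invariant factors of ∂_1 are 1 so no torsion. So H_0 = Z^2.
rank ∂_1 = 10, rank ∂_2 = 17 ⇒ b_1 = 27 − 10 − 17 = 0; ∂_2 has invariant factor(s) [2] giving torsion. So H_1 = Z/2.
rank ∂_2 = 17, rank ∂_3 = 0 ⇒ b_2 = 18 − 17 − 0 = 1. So H_2 = Z.

H_0 = Z^2,  H_1 = Z/2,  H_2 = Z.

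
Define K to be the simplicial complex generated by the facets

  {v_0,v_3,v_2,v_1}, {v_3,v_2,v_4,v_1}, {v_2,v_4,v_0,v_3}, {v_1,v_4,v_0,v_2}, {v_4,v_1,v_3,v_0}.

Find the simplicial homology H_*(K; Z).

We work with the vertex ordering v_0 < v_1 < v_2 < v_3 < v_4. The simplices of K, each written with vertices in increasing order, are:

  0-simplices (5): [v_0], [v_1], [v_2], [v_3], [v_4]
  1-simplices (10): [v_0,v_1], [v_0,v_2], [v_0,v_3], [v_0,v_4], [v_1,v_2], [v_1,v_3], [v_1,v_4], [v_2,v_3], [v_2,v_4], [v_3,v_4]
  2-simplices (10): [v_0,v_1,v_2], [v_0,v_1,v_3], [v_0,v_1,v_4], [v_0,v_2,v_3], [v_0,v_2,v_4], [v_0,v_3,v_4], [v_1,v_2,v_3], [v_1,v_2,v_4], [v_1,v_3,v_4], [v_2,v_3,v_4]
  3-simplices (5): [v_0,v_1,v_2,v_3], [v_0,v_1,v_2,v_4], [v_0,v_1,v_3,v_4], [v_0,v_2,v_3,v_4], [v_1,v_2,v_3,v_4]

giving chain groups C_0 ≅ Z^5, C_1 ≅ Z^10, C_2 ≅ Z^10, C_3 ≅ Z^5.

The boundary map ∂_1: C_1 → C_0 is given by ∂[p,q] = [q] − [p].
As a 5×10 matrix over Z this has rank 4, with invariant factors (1,1,1,1).

The boundary map ∂_2: C_2 → C_1 acts by ∂[p,q,r] = [q,r] − [p,r] + [p,q]. For instance
  ∂[v_1,v_2,v_3] = [v_2,v_3] − [v_1,v_3] + [v_1,v_2],
  ∂[v_0,v_1,v_3] = [v_1,v_3] − [v_0,v_3] + [v_0,v_1].
The resulting 10×10 matrix has rank 6, and its Smith normal form has invariant factors (1,1,1,1,1,1).

∂_3: C_3 → C_2 sends each 3-simplex σ to the alternating sum Σ_i (−1)^i (σ with its i-th vertex removed). For instance
  ∂[v_1,v_2,v_3,v_4] = [v_2,v_3,v_4] − [v_1,v_3,v_4] + [v_1,v_2,v_4] − [v_1,v_2,v_3],
  ∂[v_0,v_2,v_3,v_4] = [v_2,v_3,v_4] − [v_0,v_3,v_4] + [v_0,v_2,v_4] − [v_0,v_2,v_3].
The resulting 10×5 matrix has rank 4, and its Smith normal form has invariant factors (1,1,1,1).

Now H_k = ker ∂_k / im ∂_{k+1}, so:

  H_0: rank C_0 − rank ∂_1 = 5 − 4 = 1, and the invariant factors of ∂_1 are all 1, so H_0 = Z.
  H_1: rank ker ∂_1 − rank ∂_2 = (10 − 4) − 6 = 0, and the invariant factors of ∂_2 are all 1, so H_1 = 0.
  H_2: rank ker ∂_2 − rank ∂_3 = (10 − 6) − 4 = 0, and the invariant factors of ∂_3 are all 1, so H_2 = 0.
  H_3: rank ker ∂_3 − rank ∂_4 = (5 − 4) − 0 = 1, and there is no ∂_4, so H_3 = Z.

As a check, the Euler characteristic is 5 − 10 + 10 − 5 = 0, which agrees with 1 − 0 + 0 − 1 = 0.
(K is a triangulation of the 3-sphere S^3.)

H_0 = Z,  H_1 = 0,  H_2 = 0,  H_3 = Z.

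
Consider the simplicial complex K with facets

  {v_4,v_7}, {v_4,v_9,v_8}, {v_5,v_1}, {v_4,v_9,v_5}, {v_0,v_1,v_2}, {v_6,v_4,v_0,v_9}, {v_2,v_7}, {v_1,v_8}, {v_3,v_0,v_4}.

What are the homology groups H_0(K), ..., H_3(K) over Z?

H_0 = Z,  H_1 = Z^3,  H_2 = 0,  H_3 = 0.

Take the total order v_0 < v_1 < v_2 < v_3 < v_4 < v_5 < v_6 < v_7 < v_8 < v_9 on the vertex set. Then K (dimension 3) consists of the simplices:

  0-simplices (10): [v_0], [v_1], [v_2], [v_3], [v_4], [v_5], [v_6], [v_7], [v_8], [v_9]
  1-simplices (19): (19 of them)
  2-simplices (8): [v_0,v_1,v_2], [v_0,v_3,v_4], [v_0,v_4,v_6], [v_0,v_4,v_9], [v_0,v_6,v_9], [v_4,v_5,v_9], [v_4,v_6,v_9], [v_4,v_8,v_9]
  3-simplices (1): [v_0,v_4,v_6,v_9]

so the chain groups are C_0 ≅ Z^10, C_1 ≅ Z^19, C_2 ≅ Z^8, C_3 ≅ Z^1.

∂_1: C_1 → C_0 is given by ∂[p,q] = [q] − [p]. For instance
  ∂[v_4,v_6] = [v_6] − [v_4].
This gives a 10×19 integer matrix of rank 9; reducing to Smith normal form yields diagonal entries (1,1,1,1,1,1,1,1,1).

Boundary ∂_2: C_2 → C_1 maps a triangle to the signed sum of its edges. For instance
  ∂[v_4,v_8,v_9] = [v_8,v_9] − [v_4,v_9] + [v_4,v_8],
  ∂[v_0,v_4,v_6] = [v_4,v_6] − [v_0,v_6] + [v_0,v_4].
This gives a 19×8 integer matrix of rank 7; reducing to Smith normal form yields diagonal entries (1,1,1,1,1,1,1).

Boundary ∂_3: C_3 → C_2 sends each 3-simplex σ to the alternating sum Σ_i (−1)^i (σ with its i-th vertex removed). For instance
  ∂[v_0,v_4,v_6,v_9] = [v_4,v_6,v_9] − [v_0,v_6,v_9] + [v_0,v_4,v_9] − [v_0,v_4,v_6].
As a 8×1 matrix over Z this has rank 1, with invariant factors (1).

Computing H_k = (kernel of ∂_k) / (image of ∂_{k+1}):

  H_0: rank C_0 − rank ∂_1 = 10 − 9 = 1, and the invariant factors of ∂_1 are all 1, so H_0 = Z.
  H_1: rank ker ∂_1 − rank ∂_2 = (19 − 9) − 7 = 3, and the invariant factors of ∂_2 are all 1, so H_1 = Z^3.
  H_2: rank ker ∂_2 − rank ∂_3 = (8 − 7) − 1 = 0, and the invariant factors of ∂_3 are all 1, so H_2 = 0.
  H_3: rank ker ∂_3 − rank ∂_4 = (1 − 1) − 0 = 0, and there is no ∂_4, so H_3 = 0.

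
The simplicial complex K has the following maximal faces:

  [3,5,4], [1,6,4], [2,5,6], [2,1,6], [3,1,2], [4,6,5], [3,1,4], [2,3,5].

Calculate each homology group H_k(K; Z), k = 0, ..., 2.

Order the vertices as 1 < 2 < 3 < 4 < 5 < 6. Listing each simplex with vertices in this order, K has dimension 2 with simplices:

  0-simplices (6): [1], [2], [3], [4], [5], [6]
  1-simplices (12): [1,2], [1,3], [1,4], [1,6], [2,3], [2,5], [2,6], [3,4], [3,5], [4,5], [4,6], [5,6]
  2-simplices (8): [1,2,3], [1,2,6], [1,3,4], [1,4,6], [2,3,5], [2,5,6], [3,4,5], [4,5,6]

Hence C_0 ≅ Z^6, C_1 ≅ Z^12, C_2 ≅ Z^8.

The boundary map ∂_1: C_1 → C_0 sends each edge [p,q] (with p < q) to q − p. For instance
  ∂[2,6] = [6] − [2].
The resulting 6×12 matrix has rank 5, and its Smith normal form has invariant factors (1,1,1,1,1).

Boundary ∂_2: C_2 → C_1 sends each 2-simplex [p,q,r] to [q,r] − [p,r] + [p,q]. For instance
  ∂[1,3,4] = [3,4] − [1,4] + [1,3],
  ∂[1,2,6] = [2,6] − [1,6] + [1,2].
As a 12×8 matrix over Z this has rank 7, with invariant factors (1,1,1,1,1,1,1).

From H_k ≅ ker(∂_k) / im(∂_{k+1}) we obtain:

  H_0: rank C_0 − rank ∂_1 = 6 − 5 = 1, and the invariant factors of ∂_1 are all 1, so H_0 ≅ Z.
  H_1: rank ker ∂_1 − rank ∂_2 = (12 − 5) − 7 = 0, and the invariant factors of ∂_2 are all 1, so H_1 ≅ 0.
  H_2: rank ker ∂_2 − rank ∂_3 = (8 − 7) − 0 = 1, and there is no ∂_3, so H_2 ≅ Z.

As a check, the Euler characteristic is 6 − 12 + 8 = 2, which agrees with 1 − 0 + 1 = 2.

H_0 = Z,  H_1 = 0,  H_2 = Z.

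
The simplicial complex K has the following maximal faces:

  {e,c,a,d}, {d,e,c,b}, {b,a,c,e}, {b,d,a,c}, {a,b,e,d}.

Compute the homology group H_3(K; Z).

Take the total order a < b < c < d < e on the vertex set. Then K (dimension 3) consists of the simplices:

  0-simplices (5): a, b, c, d, e
  1-simplices (10): ab, ac, ad, ae, bc, bd, be, cd, ce, de
  2-simplices (10): abc, abd, abe, acd, ace, ade, bcd, bce, bde, cde
  3-simplices (5): abcd, abce, abde, acde, bcde

so the chain groups are C_0 ≅ Z^5, C_1 ≅ Z^10, C_2 ≅ Z^10, C_3 ≅ Z^5.

Boundary ∂_1: C_1 → C_0 maps an edge to its endpoints' difference, ∂[p,q] = q − p.
The resulting 5×10 matrix has rank 4, and its Smith normal form has invariant factors (1,1,1,1).

The boundary map ∂_2: C_2 → C_1 sends each 2-simplex [p,q,r] to [q,r] − [p,r] + [p,q]. For instance
  ∂abc = bc − ac + ab,
  ∂cde = de − ce + cd.
The resulting 10×10 matrix has rank 6, and its Smith normal form has invariant factors (1,1,1,1,1,1).

∂_3: C_3 → C_2 sends each 3-simplex σ to the alternating sum Σ_i (−1)^i (σ with its i-th vertex removed). For instance
  ∂abcd = bcd − acd + abd − abc,
  ∂abce = bce − ace + abe − abc.
This gives a 10×5 integer matrix of rank 4; reducing to Smith normal form yields diagonal entries (1,1,1,1).

Reading off H_k = ker ∂_k / im ∂_{k+1}:

  H_3: rank ker ∂_3 − rank ∂_4 = (5 − 4) − 0 = 1, and there is no ∂_4, so H_3 ≅ Z.

(K is a triangulation of the 3-sphere S^3.)

H_3 ≅ Z.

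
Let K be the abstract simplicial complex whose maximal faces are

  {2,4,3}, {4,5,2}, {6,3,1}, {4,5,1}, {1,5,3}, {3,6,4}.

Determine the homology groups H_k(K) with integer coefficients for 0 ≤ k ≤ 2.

Take the total order 1 < 2 < 3 < 4 < 5 < 6 on the vertex set. Then K (dimension 2) consists of the simplices:

  0-simplices (6): [1], [2], [3], [4], [5], [6]
  1-simplices (12): [1,3], [1,4], [1,5], [1,6], [2,3], [2,4], [2,5], [3,4], [3,5], [3,6], [4,5], [4,6]
  2-simplices (6): [1,3,5], [1,3,6], [1,4,5], [2,3,4], [2,4,5], [3,4,6]

so the chain groups are C_0 ≅ Z^6, C_1 ≅ Z^12, C_2 ≅ Z^6.

∂_1: C_1 → C_0 maps an edge to its endpoints' difference, ∂[p,q] = q − p. For instance
  ∂[4,5] = [5] − [4].
This gives a 6×12 integer matrix of rank 5; reducing to Smith normal form yields diagonal entries (1,1,1,1,1).

Boundary ∂_2: C_2 → C_1 acts by ∂[p,q,r] = [q,r] − [p,r] + [p,q]. For instance
  ∂[1,3,6] = [3,6] − [1,6] + [1,3],
  ∂[2,3,4] = [3,4] − [2,4] + [2,3].
The resulting 12×6 matrix has rank 6, and its Smith normal form has invariant factors (1,1,1,1,1,1).

Now H_k = ker ∂_k / im ∂_{k+1}, so:

  H_0: rank C_0 − rank ∂_1 = 6 − 5 = 1, and the invariant factors of ∂_1 are all 1, so H_0 = Z.
  H_1: rank ker ∂_1 − rank ∂_2 = (12 − 5) − 6 = 1, and the invariant factors of ∂_2 are all 1, so H_1 = Z.
  H_2: rank ker ∂_2 − rank ∂_3 = (6 − 6) − 0 = 0, and there is no ∂_3, so H_2 = 0.

H_0 ≅ Z,  H_1 ≅ Z,  H_2 = 0.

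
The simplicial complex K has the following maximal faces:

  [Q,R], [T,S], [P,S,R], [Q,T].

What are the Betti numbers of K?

Take the total order P < Q < R < S < T on the vertex set. Then K (dimension 2) consists of the simplices:

  0-simplices (5): P, Q, R, S, T
  1-simplices (6): PR, PS, QR, QT, RS, ST
  2-simplices (1): PRS

giving chain groups C_0 ≅ Z^5, C_1 ≅ Z^6, C_2 ≅ Z^1.

The boundary map ∂_1: C_1 → C_0 is given by ∂[p,q] = [q] − [p].
As a 5×6 matrix over Z this has rank 4, with invariant factors (1,1,1,1).

Boundary ∂_2: C_2 → C_1 sends each 2-simplex [p,q,r] to [q,r] − [p,r] + [p,q]. For instance
  ∂PRS = RS − PS + PR.
The 6×1 boundary matrix has rank 1 and Smith normal form diag(1).

From H_k ≅ ker(∂_k) / im(∂_{k+1}) we obtain:

  H_0: rank C_0 − rank ∂_1 = 5 − 4 = 1, and the invariant factors of ∂_1 are all 1, so H_0 = Z.
  H_1: rank ker ∂_1 − rank ∂_2 = (6 − 4) − 1 = 1, and the invariant factors of ∂_2 are all 1, so H_1 = Z.
  H_2: rank ker ∂_2 − rank ∂_3 = (1 − 1) − 0 = 0, and there is no ∂_3, so H_2 = 0.

As a check, the Euler characteristic is 5 − 6 + 1 = 0, which agrees with 1 − 1 + 0 = 0.

Hence the Betti numbers are b_0 = 1, b_1 = 1, b_2 = 0.

b_0 = 1, b_1 = 1, b_2 = 0.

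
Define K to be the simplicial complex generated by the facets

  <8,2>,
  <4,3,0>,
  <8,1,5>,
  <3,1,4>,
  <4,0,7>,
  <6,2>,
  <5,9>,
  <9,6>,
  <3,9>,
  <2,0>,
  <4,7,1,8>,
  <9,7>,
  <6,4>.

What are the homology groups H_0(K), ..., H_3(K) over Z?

H_0 = Z,  H_1 = Z^5,  H_2 = 0,  H_3 = 0.

Fix the vertex order 0 < 1 < 2 < 3 < 4 < 5 < 6 < 7 < 8 < 9 and write every simplex with vertices in increasing order. Then dim K = 3 and the simplices of K are:

  0-simplices (10): [0], [1], [2], [3], [4], [5], [6], [7], [8], [9]
  1-simplices (21): [0,2], [0,3], [0,4], [0,7], [1,3], [1,4], [1,5], [1,7], [1,8], [2,6], [2,8], [3,4], [3,9], [4,6], [4,7], [4,8], [5,8], [5,9], [6,9], [7,8], [7,9]
  2-simplices (8): [0,3,4], [0,4,7], [1,3,4], [1,4,7], [1,4,8], [1,5,8], [1,7,8], [4,7,8]
  3-simplices (1): [1,4,7,8]

so the chain groups are C_0 ≅ Z^10, C_1 ≅ Z^21, C_2 ≅ Z^8, C_3 ≅ Z^1.

The boundary map ∂_1: C_1 → C_0 maps an edge to its endpoints' difference, ∂[p,q] = q − p.
This gives a 10×21 integer matrix of rank 9; reducing to Smith normal form yields diagonal entries (1,1,1,1,1,1,1,1,1).

∂_2: C_2 → C_1 maps a triangle to the signed sum of its edges. For instance
  ∂[0,3,4] = [3,4] − [0,4] + [0,3],
  ∂[1,7,8] = [7,8] − [1,8] + [1,7].
This gives a 21×8 integer matrix of rank 7; reducing to Smith normal form yields diagonal entries (1,1,1,1,1,1,1).

The boundary map ∂_3: C_3 → C_2 sends each 3-simplex σ to the alternating sum Σ_i (−1)^i (σ with its i-th vertex removed). For instance
  ∂[1,4,7,8] = [4,7,8] − [1,7,8] + [1,4,8] − [1,4,7].
As a 8×1 matrix over Z this has rank 1, with invariant factors (1).

Now H_k = ker ∂_k / im ∂_{k+1}, so:

  H_0: rank C_0 − rank ∂_1 = 10 − 9 = 1, and the invariant factors of ∂_1 are all 1, so H_0 ≅ Z.
  H_1: rank ker ∂_1 − rank ∂_2 = (21 − 9) − 7 = 5, and the invariant factors of ∂_2 are all 1, so H_1 ≅ Z^5.
  H_2: rank ker ∂_2 − rank ∂_3 = (8 − 7) − 1 = 0, and the invariant factors of ∂_3 are all 1, so H_2 ≅ 0.
  H_3: rank ker ∂_3 − rank ∂_4 = (1 − 1) − 0 = 0, and there is no ∂_4, so H_3 ≅ 0.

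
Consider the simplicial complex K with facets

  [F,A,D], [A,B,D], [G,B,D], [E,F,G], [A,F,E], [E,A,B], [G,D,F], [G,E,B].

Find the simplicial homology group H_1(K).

H_1 = 0.

Take the total order A < B < D < E < F < G on the vertex set. Then K (dimension 2) consists of the simplices:

  0-simplices (6): A, B, D, E, F, G
  1-simplices (12): AB, AD, AE, AF, BD, BE, BG, DF, DG, EF, EG, FG
  2-simplices (8): ABD, ABE, ADF, AEF, BDG, BEG, DFG, EFG

giving chain groups C_0 ≅ Z^6, C_1 ≅ Z^12, C_2 ≅ Z^8.

The boundary map ∂_1: C_1 → C_0 is given by ∂[p,q] = [q] − [p]. For instance
  ∂EG = G − E.
As a 6×12 matrix over Z this has rank 5, with invariant factors (1,1,1,1,1).

Boundary ∂_2: C_2 → C_1 sends each 2-simplex [p,q,r] to [q,r] − [p,r] + [p,q]. For instance
  ∂EFG = FG − EG + EF,
  ∂ADF = DF − AF + AD.
This gives a 12×8 integer matrix of rank 7; reducing to Smith normal form yields diagonal entries (1,1,1,1,1,1,1).

Reading off H_k = ker ∂_k / im ∂_{k+1}:

  H_1: rank ker ∂_1 − rank ∂_2 = (12 − 5) − 7 = 0, and the invariant factors of ∂_2 are all 1, so H_1 ≅ 0.

(K is a triangulation of the 2-sphere S^2.)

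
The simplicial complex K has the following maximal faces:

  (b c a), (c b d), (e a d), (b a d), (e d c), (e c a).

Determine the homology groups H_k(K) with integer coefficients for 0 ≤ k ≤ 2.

Take the total order a < b < c < d < e on the vertex set. Then K (dimension 2) consists of the simplices:

  0-simplices (5): a, b, c, d, e
  1-simplices (9): ab, ac, ad, ae, bc, bd, cd, ce, de
  2-simplices (6): abc, abd, ace, ade, bcd, cde

Hence C_0 ≅ Z^5, C_1 ≅ Z^9, C_2 ≅ Z^6.

The boundary map ∂_1: C_1 → C_0 maps an edge to its endpoints' difference, ∂[p,q] = q − p. For instance
  ∂ce = e − c.
The 5×9 boundary matrix has rank 4 and Smith normal form diag(1,1,1,1).

Boundary ∂_2: C_2 → C_1 sends each 2-simplex [p,q,r] to [q,r] − [p,r] + [p,q]. For instance
  ∂ade = de − ae + ad,
  ∂ace = ce − ae + ac.
This gives a 9×6 integer matrix of rank 5; reducing to Smith normal form yields diagonal entries (1,1,1,1,1).

Now H_k = ker ∂_k / im ∂_{k+1}, so:

  H_0: rank C_0 − rank ∂_1 = 5 − 4 = 1, and the invariant factors of ∂_1 are all 1, so H_0 ≅ Z.
  H_1: rank ker ∂_1 − rank ∂_2 = (9 − 4) − 5 = 0, and the invariant factors of ∂_2 are all 1, so H_1 ≅ 0.
  H_2: rank ker ∂_2 − rank ∂_3 = (6 − 5) − 0 = 1, and there is no ∂_3, so H_2 ≅ Z.

As a check, the Euler characteristic is 5 − 9 + 6 = 2, which agrees with 1 − 0 + 1 = 2.

H_0 ≅ Z,  H_1 = 0,  H_2 ≅ Z.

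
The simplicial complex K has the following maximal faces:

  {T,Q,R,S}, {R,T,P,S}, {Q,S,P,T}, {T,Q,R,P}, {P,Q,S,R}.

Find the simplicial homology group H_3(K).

Take the total order P < Q < R < S < T on the vertex set. Then K (dimension 3) consists of the simplices:

  0-simplices (5): P, Q, R, S, T
  1-simplices (10): PQ, PR, PS, PT, QR, QS, QT, RS, RT, ST
  2-simplices (10): PQR, PQS, PQT, PRS, PRT, PST, QRS, QRT, QST, RST
  3-simplices (5): PQRS, PQRT, PQST, PRST, QRST

Hence C_0 ≅ Z^5, C_1 ≅ Z^10, C_2 ≅ Z^10, C_3 ≅ Z^5.

∂_1: C_1 → C_0 maps an edge to its endpoints' difference, ∂[p,q] = q − p. For instance
  ∂QR = R − Q.
The resulting 5×10 matrix has rank 4, and its Smith normal form has invariant factors (1,1,1,1).

∂_2: C_2 → C_1 maps a triangle to the signed sum of its edges. For instance
  ∂PQT = QT − PT + PQ,
  ∂QST = ST − QT + QS.
The 10×10 boundary matrix has rank 6 and Smith normal form diag(1,1,1,1,1,1).

Boundary ∂_3: C_3 → C_2 sends each 3-simplex σ to the alternating sum Σ_i (−1)^i (σ with its i-th vertex removed). For instance
  ∂QRST = RST − QST + QRT − QRS,
  ∂PQST = QST − PST + PQT − PQS.
This gives a 10×5 integer matrix of rank 4; reducing to Smith normal form yields diagonal entries (1,1,1,1).

Computing H_k = (kernel of ∂_k) / (image of ∂_{k+1}):

  H_3: rank ker ∂_3 − rank ∂_4 = (5 − 4) − 0 = 1, and there is no ∂_4, so H_3 ≅ Z.

H_3 ≅ Z.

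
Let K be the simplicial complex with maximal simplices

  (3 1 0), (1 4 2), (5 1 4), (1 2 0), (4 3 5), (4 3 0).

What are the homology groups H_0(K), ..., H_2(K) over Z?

Fix the vertex order 0 < 1 < 2 < 3 < 4 < 5 and write every simplex with vertices in increasing order. Then dim K = 2 and the simplices of K are:

  0-simplices (6): [0], [1], [2], [3], [4], [5]
  1-simplices (12): [0,1], [0,2], [0,3], [0,4], [1,2], [1,3], [1,4], [1,5], [2,4], [3,4], [3,5], [4,5]
  2-simplices (6): [0,1,2], [0,1,3], [0,3,4], [1,2,4], [1,4,5], [3,4,5]

Hence C_0 ≅ Z^6, C_1 ≅ Z^12, C_2 ≅ Z^6.

The boundary map ∂_1: C_1 → C_0 sends each edge [p,q] (with p < q) to q − p.
As a 6×12 matrix over Z this has rank 5, with invariant factors (1,1,1,1,1).

Boundary ∂_2: C_2 → C_1 sends each 2-simplex [p,q,r] to [q,r] − [p,r] + [p,q]. For instance
  ∂[3,4,5] = [4,5] − [3,5] + [3,4],
  ∂[0,1,3] = [1,3] − [0,3] + [0,1].
The resulting 12×6 matrix has rank 6, and its Smith normal form has invariant factors (1,1,1,1,1,1).

Computing H_k = (kernel of ∂_k) / (image of ∂_{k+1}):

  H_0: rank C_0 − rank ∂_1 = 6 − 5 = 1, and the invariant factors of ∂_1 are all 1, so H_0 = Z.
  H_1: rank ker ∂_1 − rank ∂_2 = (12 − 5) − 6 = 1, and the invariant factors of ∂_2 are all 1, so H_1 = Z.
  H_2: rank ker ∂_2 − rank ∂_3 = (6 − 6) − 0 = 0, and there is no ∂_3, so H_2 = 0.

H_0 ≅ Z,  H_1 ≅ Z,  H_2 = 0.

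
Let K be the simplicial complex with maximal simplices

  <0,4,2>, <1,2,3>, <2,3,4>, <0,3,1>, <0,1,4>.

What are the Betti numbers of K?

b_0 = 1, b_1 = 1, b_2 = 0.

Fix the vertex order 0 < 1 < 2 < 3 < 4 and write every simplex with vertices in increasing order. Then dim K = 2 and the simplices of K are:

  0-simplices (5): [0], [1], [2], [3], [4]
  1-simplices (10): [0,1], [0,2], [0,3], [0,4], [1,2], [1,3], [1,4], [2,3], [2,4], [3,4]
  2-simplices (5): [0,1,3], [0,1,4], [0,2,4], [1,2,3], [2,3,4]

Hence C_0 ≅ Z^5, C_1 ≅ Z^10, C_2 ≅ Z^5.

∂_1: C_1 → C_0 is given by ∂[p,q] = [q] − [p].
This gives a 5×10 integer matrix of rank 4; reducing to Smith normal form yields diagonal entries (1,1,1,1).

Boundary ∂_2: C_2 → C_1 sends each 2-simplex [p,q,r] to [q,r] − [p,r] + [p,q]. For instance
  ∂[0,1,4] = [1,4] − [0,4] + [0,1],
  ∂[1,2,3] = [2,3] − [1,3] + [1,2].
The 10×5 boundary matrix has rank 5 and Smith normal form diag(1,1,1,1,1).

Computing H_k = (kernel of ∂_k) / (image of ∂_{k+1}):

  H_0: rank C_0 − rank ∂_1 = 5 − 4 = 1, and the invariant factors of ∂_1 are all 1, so H_0 = Z.
  H_1: rank ker ∂_1 − rank ∂_2 = (10 − 4) − 5 = 1, and the invariant factors of ∂_2 are all 1, so H_1 = Z.
  H_2: rank ker ∂_2 − rank ∂_3 = (5 − 5) − 0 = 0, and there is no ∂_3, so H_2 = 0.

(K is a triangulation of the Möbius band.)

Hence the Betti numbers are b_0 = 1, b_1 = 1, b_2 = 0.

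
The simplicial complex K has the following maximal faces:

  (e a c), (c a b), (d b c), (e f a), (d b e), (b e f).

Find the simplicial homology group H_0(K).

H_0 ≅ Z.

Fix the vertex order a < b < c < d < e < f and write every simplex with vertices in increasing order. Then dim K = 2 and the simplices of K are:

  0-simplices (6): a, b, c, d, e, f
  1-simplices (12): ab, ac, ae, af, bc, bd, be, bf, cd, ce, de, ef
  2-simplices (6): abc, ace, aef, bcd, bde, bef

so the chain groups are C_0 ≅ Z^6, C_1 ≅ Z^12, C_2 ≅ Z^6.

∂_1: C_1 → C_0 sends each edge [p,q] (with p < q) to q − p.
The 6×12 boundary matrix has rank 5 and Smith normal form diag(1,1,1,1,1).

∂_2: C_2 → C_1 sends each 2-simplex [p,q,r] to [q,r] − [p,r] + [p,q]. For instance
  ∂ace = ce − ae + ac,
  ∂bde = de − be + bd.
This gives a 12×6 integer matrix of rank 6; reducing to Smith normal form yields diagonal entries (1,1,1,1,1,1).

From H_k ≅ ker(∂_k) / im(∂_{k+1}) we obtain:

  H_0: rank C_0 − rank ∂_1 = 6 − 5 = 1, and the invariant factors of ∂_1 are all 1, so H_0 = Z.

(K is a triangulation of the cylinder S^1 x I.)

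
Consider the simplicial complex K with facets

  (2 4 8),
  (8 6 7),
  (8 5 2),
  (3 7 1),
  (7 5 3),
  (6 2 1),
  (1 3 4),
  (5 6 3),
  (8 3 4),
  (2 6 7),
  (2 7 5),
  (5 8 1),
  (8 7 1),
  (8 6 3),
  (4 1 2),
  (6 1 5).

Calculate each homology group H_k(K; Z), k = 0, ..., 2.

H_0 = Z,  H_1 = Z^2,  H_2 = Z.

We work with the vertex ordering 1 < 2 < 3 < 4 < 5 < 6 < 7 < 8. The simplices of K, each written with vertices in increasing order, are:

  0-simplices (8): [1], [2], [3], [4], [5], [6], [7], [8]
  1-simplices (24): (24 of them)
  2-simplices (16): [1,2,4], [1,2,6], [1,3,4], [1,3,7], [1,5,6], [1,5,8], [1,7,8], [2,4,8], [2,5,7], [2,5,8], [2,6,7], [3,4,8], [3,5,6], [3,5,7], [3,6,8], [6,7,8]

giving chain groups C_0 ≅ Z^8, C_1 ≅ Z^24, C_2 ≅ Z^16.

The boundary map ∂_1: C_1 → C_0 maps an edge to its endpoints' difference, ∂[p,q] = q − p. For instance
  ∂[1,6] = [6] − [1].
The 8×24 boundary matrix has rank 7 and Smith normal form diag(1,1,1,1,1,1,1).

Boundary ∂_2: C_2 → C_1 acts by ∂[p,q,r] = [q,r] − [p,r] + [p,q]. For instance
  ∂[3,6,8] = [6,8] − [3,8] + [3,6],
  ∂[1,5,6] = [5,6] − [1,6] + [1,5].
As a 24×16 matrix over Z this has rank 15, with invariant factors (1,1,1,1,1,1,1,1,1,1,1,1,1,1,1).

From H_k ≅ ker(∂_k) / im(∂_{k+1}) we obtain:

  H_0: rank C_0 − rank ∂_1 = 8 − 7 = 1, and the invariant factors of ∂_1 are all 1, so H_0 = Z.
  H_1: rank ker ∂_1 − rank ∂_2 = (24 − 7) − 15 = 2, and the invariant factors of ∂_2 are all 1, so H_1 = Z^2.
  H_2: rank ker ∂_2 − rank ∂_3 = (16 − 15) − 0 = 1, and there is no ∂_3, so H_2 = Z.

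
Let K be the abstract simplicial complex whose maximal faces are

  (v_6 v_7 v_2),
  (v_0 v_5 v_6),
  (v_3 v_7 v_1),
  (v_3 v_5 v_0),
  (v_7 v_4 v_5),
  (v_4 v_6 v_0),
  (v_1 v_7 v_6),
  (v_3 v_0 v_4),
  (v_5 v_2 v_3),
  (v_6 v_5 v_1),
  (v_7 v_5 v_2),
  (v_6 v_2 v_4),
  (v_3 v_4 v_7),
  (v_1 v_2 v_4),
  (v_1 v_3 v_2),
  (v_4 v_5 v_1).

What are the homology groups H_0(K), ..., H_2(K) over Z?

We work with the vertex ordering v_0 < v_1 < v_2 < v_3 < v_4 < v_5 < v_6 < v_7. The simplices of K, each written with vertices in increasing order, are:

  0-simplices (8): [v_0], [v_1], [v_2], [v_3], [v_4], [v_5], [v_6], [v_7]
  1-simplices (24): (24 of them)
  2-simplices (16): (16 of them)

giving chain groups C_0 ≅ Z^8, C_1 ≅ Z^24, C_2 ≅ Z^16.

The boundary map ∂_1: C_1 → C_0 sends each edge [p,q] (with p < q) to q − p. For instance
  ∂[v_1,v_7] = [v_7] − [v_1].
As a 8×24 matrix over Z this has rank 7, with invariant factors (1,1,1,1,1,1,1).

∂_2: C_2 → C_1 sends each 2-simplex [p,q,r] to [q,r] − [p,r] + [p,q]. For instance
  ∂[v_1,v_3,v_7] = [v_3,v_7] − [v_1,v_7] + [v_1,v_3],
  ∂[v_1,v_6,v_7] = [v_6,v_7] − [v_1,v_7] + [v_1,v_6].
As a 24×16 matrix over Z this has rank 15, with invariant factors (1,1,1,1,1,1,1,1,1,1,1,1,1,1,1).

Computing H_k = (kernel of ∂_k) / (image of ∂_{k+1}):

  H_0: rank C_0 − rank ∂_1 = 8 − 7 = 1, and the invariant factors of ∂_1 are all 1, so H_0 ≅ Z.
  H_1: rank ker ∂_1 − rank ∂_2 = (24 − 7) − 15 = 2, and the invariant factors of ∂_2 are all 1, so H_1 ≅ Z^2.
  H_2: rank ker ∂_2 − rank ∂_3 = (16 − 15) − 0 = 1, and there is no ∂_3, so H_2 ≅ Z.

As a check, the Euler characteristic is 8 − 24 + 16 = 0, which agrees with 1 − 2 + 1 = 0.
(K is a triangulation of the torus T^2.)

H_0 ≅ Z,  H_1 ≅ Z^2,  H_2 ≅ Z.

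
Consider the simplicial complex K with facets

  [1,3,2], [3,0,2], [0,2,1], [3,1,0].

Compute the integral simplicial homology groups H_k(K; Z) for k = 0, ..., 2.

H_0 = Z,  H_1 = 0,  H_2 = Z.

Take the total order 0 < 1 < 2 < 3 on the vertex set. Then K (dimension 2) consists of the simplices:

  0-simplices (4): [0], [1], [2], [3]
  1-simplices (6): [0,1], [0,2], [0,3], [1,2], [1,3], [2,3]
  2-simplices (4): [0,1,2], [0,1,3], [0,2,3], [1,2,3]

so the chain groups are C_0 ≅ Z^4, C_1 ≅ Z^6, C_2 ≅ Z^4.

The boundary map ∂_1: C_1 → C_0 sends each edge [p,q] (with p < q) to q − p.
This gives a 4×6 integer matrix of rank 3; reducing to Smith normal form yields diagonal entries (1,1,1).

The boundary map ∂_2: C_2 → C_1 maps a triangle to the signed sum of its edges. For instance
  ∂[0,2,3] = [2,3] − [0,3] + [0,2],
  ∂[1,2,3] = [2,3] − [1,3] + [1,2].
The resulting 6×4 matrix has rank 3, and its Smith normal form has invariant factors (1,1,1).

Reading off H_k = ker ∂_k / im ∂_{k+1}:

  H_0: rank C_0 − rank ∂_1 = 4 − 3 = 1, and the invariant factors of ∂_1 are all 1, so H_0 ≅ Z.
  H_1: rank ker ∂_1 − rank ∂_2 = (6 − 3) − 3 = 0, and the invariant factors of ∂_2 are all 1, so H_1 ≅ 0.
  H_2: rank ker ∂_2 − rank ∂_3 = (4 − 3) − 0 = 1, and there is no ∂_3, so H_2 ≅ Z.

As a check, the Euler characteristic is 4 − 6 + 4 = 2, which agrees with 1 − 0 + 1 = 2.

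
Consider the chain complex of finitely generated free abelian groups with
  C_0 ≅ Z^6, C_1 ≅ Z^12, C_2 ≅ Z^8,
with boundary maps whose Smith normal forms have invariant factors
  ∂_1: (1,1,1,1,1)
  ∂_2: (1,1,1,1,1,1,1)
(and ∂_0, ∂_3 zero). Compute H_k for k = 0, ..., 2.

H_0 ≅ Z,  H_1 = 0,  H_2 ≅ Z.

H_0: b_0 = 6 − 0 − 5 = 1; torsion from ∂_1 factors > 1: none. So H_0 ≅ Z.
H_1: b_1 = 12 − 5 − 7 = 0; torsion from ∂_2 factors > 1: none. So H_1 ≅ 0.
H_2: b_2 = 8 − 7 − 0 = 1; torsion from ∂_3 factors > 1: none. So H_2 ≅ Z.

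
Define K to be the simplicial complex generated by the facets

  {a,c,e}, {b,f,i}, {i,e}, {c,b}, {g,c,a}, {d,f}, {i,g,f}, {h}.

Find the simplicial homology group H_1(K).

H_1 ≅ Z^2.

Take the total order a < b < c < d < e < f < g < h < i on the vertex set. Then K (dimension 2) consists of the simplices:

  0-simplices (9): a, b, c, d, e, f, g, h, i
  1-simplices (13): ac, ae, ag, bc, bf, bi, ce, cg, df, ei, fg, fi, gi
  2-simplices (4): ace, acg, bfi, fgi

Hence C_0 ≅ Z^9, C_1 ≅ Z^13, C_2 ≅ Z^4.

∂_1: C_1 → C_0 maps an edge to its endpoints' difference, ∂[p,q] = q − p. For instance
  ∂gi = i − g.
The 9×13 boundary matrix has rank 7 and Smith normal form diag(1,1,1,1,1,1,1).

∂_2: C_2 → C_1 sends each 2-simplex [p,q,r] to [q,r] − [p,r] + [p,q]. For instance
  ∂ace = ce − ae + ac,
  ∂bfi = fi − bi + bf.
As a 13×4 matrix over Z this has rank 4, with invariant factors (1,1,1,1).

Now H_k = ker ∂_k / im ∂_{k+1}, so:

  H_1: rank ker ∂_1 − rank ∂_2 = (13 − 7) − 4 = 2, and the invariant factors of ∂_2 are all 1, so H_1 ≅ Z^2.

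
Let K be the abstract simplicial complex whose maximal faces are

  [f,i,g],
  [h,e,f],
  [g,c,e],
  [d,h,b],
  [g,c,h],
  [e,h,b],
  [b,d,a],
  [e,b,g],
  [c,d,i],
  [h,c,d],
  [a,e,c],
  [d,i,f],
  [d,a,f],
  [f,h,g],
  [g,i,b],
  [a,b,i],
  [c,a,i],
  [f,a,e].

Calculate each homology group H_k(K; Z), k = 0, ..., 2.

H_0 = Z,  H_1 = Z ⊕ Z/2Z,  H_2 = 0.

We work with the vertex ordering a < b < c < d < e < f < g < h < i. The simplices of K, each written with vertices in increasing order, are:

  0-simplices (9): a, b, c, d, e, f, g, h, i
  1-simplices (27): ab, ac, ad, ae, af, ai, bd, be, bg, bh, bi, cd, ce, cg, ch, ci, df, dh, di, ef, eg, eh, fg, fh, fi, gh, gi
  2-simplices (18): abd, abi, ace, aci, adf, aef, bdh, beg, beh, bgi, cdh, cdi, ceg, cgh, dfi, efh, fgh, fgi

giving chain groups C_0 ≅ Z^9, C_1 ≅ Z^27, C_2 ≅ Z^18.

The boundary map ∂_1: C_1 → C_0 maps an edge to its endpoints' difference, ∂[p,q] = q − p.
This gives a 9×27 integer matrix of rank 8; reducing to Smith normal form yields diagonal entries (1,1,1,1,1,1,1,1).

Boundary ∂_2: C_2 → C_1 maps a triangle to the signed sum of its edges. For instance
  ∂bdh = dh − bh + bd,
  ∂fgh = gh − fh + fg.
As a 27×18 matrix over Z this has rank 18, with invariant factors (1,1,1,1,1,1,1,1,1,1,1,1,1,1,1,1,1,2).

Now H_k = ker ∂_k / im ∂_{k+1}, so:

  H_0: rank C_0 − rank ∂_1 = 9 − 8 = 1, and the invariant factors of ∂_1 are all 1, so H_0 ≅ Z.
  H_1: rank ker ∂_1 − rank ∂_2 = (27 − 8) − 18 = 1, and ∂_2 has invariant factor 2 > 1, so H_1 ≅ Z ⊕ Z/2Z.
  H_2: rank ker ∂_2 − rank ∂_3 = (18 − 18) − 0 = 0, and there is no ∂_3, so H_2 ≅ 0.

As a check, the Euler characteristic is 9 − 27 + 18 = 0, which agrees with 1 − 1 + 0 = 0.
(K is a triangulation of the Klein bottle.)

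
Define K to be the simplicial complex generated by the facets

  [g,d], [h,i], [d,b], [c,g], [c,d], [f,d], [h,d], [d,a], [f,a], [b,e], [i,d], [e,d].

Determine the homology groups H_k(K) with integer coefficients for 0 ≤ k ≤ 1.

Fix the vertex order a < b < c < d < e < f < g < h < i and write every simplex with vertices in increasing order. Then dim K = 1 and the simplices of K are:

  0-simplices (9): a, b, c, d, e, f, g, h, i
  1-simplices (12): ad, af, bd, be, cd, cg, de, df, dg, dh, di, hi

Hence C_0 ≅ Z^9, C_1 ≅ Z^12.

The boundary map ∂_1: C_1 → C_0 maps an edge to its endpoints' difference, ∂[p,q] = q − p. For instance
  ∂di = i − d.
The resulting 9×12 matrix has rank 8, and its Smith normal form has invariant factors (1,1,1,1,1,1,1,1).

Now H_k = ker ∂_k / im ∂_{k+1}, so:

  H_0: rank C_0 − rank ∂_1 = 9 − 8 = 1, and the invariant factors of ∂_1 are all 1, so H_0 ≅ Z.
  H_1: rank ker ∂_1 − rank ∂_2 = (12 − 8) − 0 = 4, and there is no ∂_2, so H_1 ≅ Z^4.

(K is a triangulation of a wedge of 4 circles.)

H_0 ≅ Z,  H_1 ≅ Z^4.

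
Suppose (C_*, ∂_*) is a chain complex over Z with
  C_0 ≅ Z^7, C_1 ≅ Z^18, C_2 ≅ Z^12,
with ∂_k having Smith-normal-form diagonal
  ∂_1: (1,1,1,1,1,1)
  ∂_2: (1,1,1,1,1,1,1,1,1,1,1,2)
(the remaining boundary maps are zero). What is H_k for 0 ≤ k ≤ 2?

H_0: b_0 = 7 − 0 − 6 = 1; torsion from ∂_1 factors > 1: none. So H_0 = Z.
H_1: b_1 = 18 − 6 − 12 = 0; torsion from ∂_2 factors > 1: [2]. So H_1 = Z/2.
H_2: b_2 = 12 − 12 − 0 = 0; torsion from ∂_3 factors > 1: none. So H_2 = 0.

H_0 = Z,  H_1 = Z/2,  H_2 = 0.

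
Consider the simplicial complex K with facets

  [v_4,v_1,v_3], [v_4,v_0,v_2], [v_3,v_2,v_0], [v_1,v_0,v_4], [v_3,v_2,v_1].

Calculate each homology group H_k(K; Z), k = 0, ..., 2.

H_0 = Z,  H_1 = Z,  H_2 = 0.

We work with the vertex ordering v_0 < v_1 < v_2 < v_3 < v_4. The simplices of K, each written with vertices in increasing order, are:

  0-simplices (5): [v_0], [v_1], [v_2], [v_3], [v_4]
  1-simplices (10): [v_0,v_1], [v_0,v_2], [v_0,v_3], [v_0,v_4], [v_1,v_2], [v_1,v_3], [v_1,v_4], [v_2,v_3], [v_2,v_4], [v_3,v_4]
  2-simplices (5): [v_0,v_1,v_4], [v_0,v_2,v_3], [v_0,v_2,v_4], [v_1,v_2,v_3], [v_1,v_3,v_4]

so the chain groups are C_0 ≅ Z^5, C_1 ≅ Z^10, C_2 ≅ Z^5.

Boundary ∂_1: C_1 → C_0 sends each edge [p,q] (with p < q) to q − p.
The 5×10 boundary matrix has rank 4 and Smith normal form diag(1,1,1,1).

The boundary map ∂_2: C_2 → C_1 acts by ∂[p,q,r] = [q,r] − [p,r] + [p,q]. For instance
  ∂[v_1,v_3,v_4] = [v_3,v_4] − [v_1,v_4] + [v_1,v_3],
  ∂[v_0,v_1,v_4] = [v_1,v_4] − [v_0,v_4] + [v_0,v_1].
This gives a 10×5 integer matrix of rank 5; reducing to Smith normal form yields diagonal entries (1,1,1,1,1).

Now H_k = ker ∂_k / im ∂_{k+1}, so:

  H_0: rank C_0 − rank ∂_1 = 5 − 4 = 1, and the invariant factors of ∂_1 are all 1, so H_0 = Z.
  H_1: rank ker ∂_1 − rank ∂_2 = (10 − 4) − 5 = 1, and the invariant factors of ∂_2 are all 1, so H_1 = Z.
  H_2: rank ker ∂_2 − rank ∂_3 = (5 − 5) − 0 = 0, and there is no ∂_3, so H_2 = 0.

As a check, the Euler characteristic is 5 − 10 + 5 = 0, which agrees with 1 − 1 + 0 = 0.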